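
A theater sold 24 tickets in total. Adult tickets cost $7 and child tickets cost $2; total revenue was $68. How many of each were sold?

adult tickets: 4, child tickets: 20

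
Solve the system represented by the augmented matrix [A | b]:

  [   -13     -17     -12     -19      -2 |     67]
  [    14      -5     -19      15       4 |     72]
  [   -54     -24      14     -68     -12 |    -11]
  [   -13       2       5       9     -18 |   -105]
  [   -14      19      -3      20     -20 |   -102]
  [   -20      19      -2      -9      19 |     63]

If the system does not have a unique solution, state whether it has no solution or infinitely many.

no solution

Row-reduce:
R1 ← R1 / (-13).
R2 ← R2 − 14·R1.
R3 ← R3 + 54·R1.
R4 ← R4 + 13·R1.
R5 ← R5 + 14·R1.
R6 ← R6 + 20·R1.
R2 ← R2 / (-303/13).
R1 ← R1 − 17/13·R2.
R3 ← R3 − 606/13·R2.
R4 ← R4 − 19·R2.
R5 ← R5 − 485/13·R2.
R6 ← R6 − 587/13·R2.
Swap R3 and R4.
R3 ← R3 / (-2734/303).
R1 ← R1 + 263/303·R3.
R2 ← R2 − 415/303·R3.
R5 ← R5 + 12476/303·R3.
R6 ← R6 + 13751/303·R3.
Swap R4 and R5.
R4 ← R4 / (-103531/1367).
R1 ← R1 + 3035/2734·R4.
R2 ← R2 − 10413/2734·R4.
R3 ← R3 + 7135/2734·R4.
R6 ← R6 + 297423/2734·R4.
Swap R5 and R6.
R5 ← R5 / (2581789/103531).
R1 ← R1 − 93234/103531·R5.
R2 ← R2 − 30860/103531·R5.
R3 ← R3 + 16532/103531·R5.
R4 ← R4 + 70064/103531·R5.
Row 6 reduces to 0 = -1, a contradiction. The system is inconsistent.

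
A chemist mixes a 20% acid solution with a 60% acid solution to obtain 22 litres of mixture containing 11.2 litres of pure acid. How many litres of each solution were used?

Let a = litres of solution A, b = litres of solution B.
  a + b = 22
  (1/5)a + (3/5)b = 56/5
From equation 1: a = 22 − b.
Substitute into equation 2 and solve: b = 17.
Then a = 5.

litres of solution A: 5, litres of solution B: 17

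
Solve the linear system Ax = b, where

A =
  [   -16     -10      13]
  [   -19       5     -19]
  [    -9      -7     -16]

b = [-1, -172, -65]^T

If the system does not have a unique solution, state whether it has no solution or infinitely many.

Row-reduce the augmented matrix:
R1 ← R1 / (-16).
R2 ← R2 + 19·R1.
R3 ← R3 + 9·R1.
R2 ← R2 / (135/8).
R1 ← R1 − 5/8·R2.
R3 ← R3 + 11/8·R2.
R3 ← R3 / (-3526/135).
R1 ← R1 − 25/54·R3.
R2 ← R2 + 551/270·R3.
Reading off the reduced rows gives x_1 = 5, x_2 = -4, x_3 = 3.

x_1 = 5, x_2 = -4, x_3 = 3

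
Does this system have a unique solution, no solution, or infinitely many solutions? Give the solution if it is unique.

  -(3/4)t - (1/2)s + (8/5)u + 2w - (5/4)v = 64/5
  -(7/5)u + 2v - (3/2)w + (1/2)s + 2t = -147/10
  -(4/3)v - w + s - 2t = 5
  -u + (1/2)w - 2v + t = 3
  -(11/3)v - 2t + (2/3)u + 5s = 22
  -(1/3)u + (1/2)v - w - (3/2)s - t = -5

Row-reduce:
R1 ← R1 / (8/5).
R2 ← R2 + 7/5·R1.
R4 ← R4 + 1·R1.
R5 ← R5 − 2/3·R1.
R6 ← R6 + 1/3·R1.
R2 ← R2 / (29/32).
R1 ← R1 + 25/32·R2.
R3 ← R3 + 4/3·R2.
R4 ← R4 + 89/32·R2.
R5 ← R5 + 151/48·R2.
R6 ← R6 − 23/96·R2.
R3 ← R3 / (-55/87).
R1 ← R1 − 85/58·R3.
R2 ← R2 − 8/29·R3.
R4 ← R4 − 73/29·R3.
R5 ← R5 − 1/29·R3.
R6 ← R6 + 113/174·R3.
R4 ← R4 / (93/22).
R1 ← R1 − 25/11·R4.
R2 ← R2 − 6/11·R4.
R3 ← R3 + 19/11·R4.
R5 ← R5 − 181/33·R4.
R6 ← R6 + 181/66·R4.
R5 ← R5 / (-4109/1395).
R1 ← R1 + 169/93·R5.
R2 ← R2 − 137/155·R5.
R3 ← R3 − 884/465·R5.
R4 ← R4 − 502/465·R5.
R6 ← R6 − 4109/2790·R5.
Row 6 reduces to 0 = 1, a contradiction. The system is inconsistent.

no solution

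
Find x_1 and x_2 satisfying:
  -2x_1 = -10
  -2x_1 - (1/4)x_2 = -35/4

Row-reduce the augmented matrix:
R1 ← R1 / (-2).
R2 ← R2 + 2·R1.
R2 ← R2 / (-1/4).
Reading off the reduced rows gives x_1 = 5, x_2 = -5.

x_1 = 5, x_2 = -5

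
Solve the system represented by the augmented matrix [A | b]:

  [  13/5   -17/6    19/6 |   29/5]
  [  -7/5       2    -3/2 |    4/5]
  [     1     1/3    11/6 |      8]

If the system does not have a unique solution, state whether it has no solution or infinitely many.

no solution

Row-reduce:
R1 ← R1 / (13/5).
R2 ← R2 + 7/5·R1.
R3 ← R3 − 1·R1.
R2 ← R2 / (37/78).
R1 ← R1 + 85/78·R2.
R3 ← R3 − 37/26·R2.
Row 3 reduces to 0 = -6, a contradiction. The system is inconsistent.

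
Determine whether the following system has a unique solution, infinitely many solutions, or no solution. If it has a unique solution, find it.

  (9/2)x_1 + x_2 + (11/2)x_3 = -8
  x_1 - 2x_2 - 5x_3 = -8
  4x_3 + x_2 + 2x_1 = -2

infinitely many solutions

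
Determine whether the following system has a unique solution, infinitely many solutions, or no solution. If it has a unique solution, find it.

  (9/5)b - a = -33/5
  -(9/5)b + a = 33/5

Row-reduce:
R1 ← R1 / (-1).
R2 ← R2 − 1·R1.
Rank is 1 with 2 unknowns, leaving b free.

infinitely many solutions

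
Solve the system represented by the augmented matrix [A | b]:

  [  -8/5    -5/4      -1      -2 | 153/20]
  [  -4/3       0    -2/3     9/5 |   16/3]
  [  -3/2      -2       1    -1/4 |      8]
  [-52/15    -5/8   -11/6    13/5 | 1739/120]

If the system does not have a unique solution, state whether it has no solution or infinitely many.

Row-reduce:
R1 ← R1 / (-8/5).
R2 ← R2 + 4/3·R1.
R3 ← R3 + 3/2·R1.
R4 ← R4 + 52/15·R1.
R2 ← R2 / (25/24).
R1 ← R1 − 25/32·R2.
R3 ← R3 + 53/64·R2.
R4 ← R4 − 25/12·R2.
R3 ← R3 / (207/100).
R1 ← R1 − 1/2·R3.
R2 ← R2 − 4/25·R3.
Rank is 3 with 4 unknowns, leaving x_4 free.

infinitely many solutions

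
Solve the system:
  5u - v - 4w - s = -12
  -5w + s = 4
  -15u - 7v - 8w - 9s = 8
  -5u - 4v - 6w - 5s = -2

infinitely many solutions

Row-reduce:
R1 ← R1 / (5).
R3 ← R3 + 15·R1.
R4 ← R4 + 5·R1.
Swap R2 and R3.
R2 ← R2 / (-10).
R1 ← R1 + 1/5·R2.
R4 ← R4 + 5·R2.
R3 ← R3 / (-5).
R1 ← R1 + 2/5·R3.
R2 ← R2 − 2·R3.
Rank is 3 with 4 unknowns, leaving s free.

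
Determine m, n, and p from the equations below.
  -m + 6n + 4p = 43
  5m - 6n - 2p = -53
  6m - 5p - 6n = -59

m = -3, n = 6, p = 1

Row-reduce the augmented matrix:
R1 ← R1 / (-1).
R2 ← R2 − 5·R1.
R3 ← R3 − 6·R1.
R2 ← R2 / (24).
R1 ← R1 + 6·R2.
R3 ← R3 − 30·R2.
R3 ← R3 / (-7/2).
R1 ← R1 − 1/2·R3.
R2 ← R2 − 3/4·R3.
Reading off the reduced rows gives m = -3, n = 6, p = 1.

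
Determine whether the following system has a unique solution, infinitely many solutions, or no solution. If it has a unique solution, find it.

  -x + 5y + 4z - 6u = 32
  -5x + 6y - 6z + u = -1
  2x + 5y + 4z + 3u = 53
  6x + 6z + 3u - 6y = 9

x = 4, y = 6, z = 3, u = 1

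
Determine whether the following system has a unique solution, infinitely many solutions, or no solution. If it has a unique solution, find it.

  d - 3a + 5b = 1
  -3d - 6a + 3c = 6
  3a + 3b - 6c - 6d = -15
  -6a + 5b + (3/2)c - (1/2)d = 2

Row-reduce:
R1 ← R1 / (-3).
R2 ← R2 + 6·R1.
R3 ← R3 − 3·R1.
R4 ← R4 + 6·R1.
R2 ← R2 / (-10).
R1 ← R1 + 5/3·R2.
R3 ← R3 − 8·R2.
R4 ← R4 + 5·R2.
R3 ← R3 / (-18/5).
R1 ← R1 + 1/2·R3.
R2 ← R2 + 3/10·R3.
Row 4 reduces to 0 = -2, a contradiction. The system is inconsistent.

no solution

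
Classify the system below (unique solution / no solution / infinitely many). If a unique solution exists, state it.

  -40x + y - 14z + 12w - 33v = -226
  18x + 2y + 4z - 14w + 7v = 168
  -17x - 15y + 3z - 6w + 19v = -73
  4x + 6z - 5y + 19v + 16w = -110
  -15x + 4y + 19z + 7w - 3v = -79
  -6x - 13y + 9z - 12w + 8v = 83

Row-reduce the augmented matrix:
R1 ← R1 / (-40).
R2 ← R2 − 18·R1.
R3 ← R3 + 17·R1.
R4 ← R4 − 4·R1.
R5 ← R5 + 15·R1.
R6 ← R6 + 6·R1.
R2 ← R2 / (49/20).
R1 ← R1 + 1/40·R2.
R3 ← R3 + 617/40·R2.
R4 ← R4 + 49/10·R2.
R5 ← R5 − 29/8·R2.
R6 ← R6 + 263/20·R2.
R3 ← R3 / (-271/49).
R1 ← R1 − 16/49·R3.
R2 ← R2 + 46/49·R3.
R5 ← R5 − 1355/49·R3.
R6 ← R6 + 61/49·R3.
Swap R4 and R5.
R4 ← R4 / (-311).
R1 ← R1 + 1149/271·R4.
R2 ← R2 − 2050/271·R4.
R3 ← R3 − 3197/271·R4.
R6 ← R6 + 12269/271·R4.
Swap R5 and R6.
R5 ← R5 / (-2800269/168562).
R1 ← R1 − 102547/168562·R5.
R2 ← R2 + 160504/84281·R5.
R3 ← R3 − 109743/168562·R5.
R4 ← R4 − 61/311·R5.
R6 reduces to 0 = 0, so the extra equation is consistent.
Reading off the reduced rows gives x = 6, y = -4, z = 3, w = -6, v = -4.

x = 6, y = -4, z = 3, w = -6, v = -4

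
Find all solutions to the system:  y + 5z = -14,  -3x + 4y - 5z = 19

Row-reduce:
Swap R1 and R2.
R1 ← R1 / (-3).
R1 ← R1 + 4/3·R2.
Rank is 2 with 3 unknowns, leaving z free.

infinitely many solutions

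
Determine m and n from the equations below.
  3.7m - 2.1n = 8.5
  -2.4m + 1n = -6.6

m = 4, n = 3

From equation 2: n = -33/5 + 12/5·m.
Substitute into equation 1 and solve: m = 4.
Then n = 3.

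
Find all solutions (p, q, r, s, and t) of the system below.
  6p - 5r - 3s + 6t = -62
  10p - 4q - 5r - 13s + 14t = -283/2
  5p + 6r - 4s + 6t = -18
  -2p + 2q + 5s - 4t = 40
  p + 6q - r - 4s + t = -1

no solution

Row-reduce:
R1 ← R1 / (6).
R2 ← R2 − 10·R1.
R3 ← R3 − 5·R1.
R4 ← R4 + 2·R1.
R5 ← R5 − 1·R1.
R2 ← R2 / (-4).
R4 ← R4 − 2·R2.
R5 ← R5 − 6·R2.
R3 ← R3 / (61/6).
R1 ← R1 + 5/6·R3.
R2 ← R2 + 5/6·R3.
R5 ← R5 − 29/6·R3.
Swap R4 and R5.
R4 ← R4 / (-902/61).
R1 ← R1 + 38/61·R4.
R2 ← R2 − 229/122·R4.
R3 ← R3 + 9/61·R4.
Row 5 reduces to 0 = 1/4, a contradiction. The system is inconsistent.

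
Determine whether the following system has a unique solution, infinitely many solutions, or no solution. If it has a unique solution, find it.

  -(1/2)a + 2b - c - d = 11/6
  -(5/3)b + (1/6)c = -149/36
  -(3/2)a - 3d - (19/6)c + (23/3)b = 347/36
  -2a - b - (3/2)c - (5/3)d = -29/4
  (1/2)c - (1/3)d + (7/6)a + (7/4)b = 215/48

Row-reduce the augmented matrix:
R1 ← R1 / (-1/2).
R3 ← R3 + 3/2·R1.
R4 ← R4 + 2·R1.
R5 ← R5 − 7/6·R1.
R2 ← R2 / (-5/3).
R1 ← R1 + 4·R2.
R3 ← R3 − 5/3·R2.
R4 ← R4 + 9·R2.
R5 ← R5 − 77/12·R2.
Swap R3 and R4.
R3 ← R3 / (8/5).
R1 ← R1 − 8/5·R3.
R2 ← R2 + 1/10·R3.
R5 ← R5 + 143/120·R3.
Swap R4 and R5.
R4 ← R4 / (-535/576).
R1 ← R1 + 1/3·R4.
R2 ← R2 − 7/48·R4.
R3 ← R3 − 35/24·R4.
R5 reduces to 0 = 0, so the extra equation is consistent.
Reading off the reduced rows gives a = -1, b = 11/4, c = 8/3, d = 3/2.

a = -1, b = 11/4, c = 8/3, d = 3/2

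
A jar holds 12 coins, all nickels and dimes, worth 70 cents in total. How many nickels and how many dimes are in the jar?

nickels: 10, dimes: 2

Let n = nickels, d = dimes.
  n + d = 12
  5n + 10d = 70
From equation 1: n = 12 − d.
Substitute into equation 2 and solve: d = 2.
Then n = 10.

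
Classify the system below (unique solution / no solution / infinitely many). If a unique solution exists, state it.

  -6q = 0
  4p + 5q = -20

p = -5, q = 0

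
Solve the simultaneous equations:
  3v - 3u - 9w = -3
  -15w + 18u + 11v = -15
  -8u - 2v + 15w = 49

u = -2, v = 6, w = 3

Row-reduce the augmented matrix:
R1 ← R1 / (-3).
R2 ← R2 − 18·R1.
R3 ← R3 + 8·R1.
R2 ← R2 / (29).
R1 ← R1 + 1·R2.
R3 ← R3 + 10·R2.
R3 ← R3 / (441/29).
R1 ← R1 − 18/29·R3.
R2 ← R2 + 69/29·R3.
Reading off the reduced rows gives u = -2, v = 6, w = 3.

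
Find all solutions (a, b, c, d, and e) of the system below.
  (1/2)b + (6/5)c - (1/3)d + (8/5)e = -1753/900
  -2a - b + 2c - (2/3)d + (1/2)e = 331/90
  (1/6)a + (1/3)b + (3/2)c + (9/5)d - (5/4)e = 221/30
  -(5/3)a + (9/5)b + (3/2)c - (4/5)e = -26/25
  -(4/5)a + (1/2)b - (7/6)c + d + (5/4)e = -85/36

a = 0, b = -5/2, c = 5/3, d = 7/3, e = -6/5

Row-reduce the augmented matrix:
Swap R1 and R2.
R1 ← R1 / (-2).
R3 ← R3 − 1/6·R1.
R4 ← R4 + 5/3·R1.
R5 ← R5 + 4/5·R1.
R2 ← R2 / (1/2).
R1 ← R1 − 1/2·R2.
R3 ← R3 − 1/4·R2.
R4 ← R4 − 79/30·R2.
R5 ← R5 − 9/10·R2.
R3 ← R3 / (16/15).
R1 ← R1 + 11/5·R3.
R2 ← R2 − 12/5·R3.
R4 ← R4 + 973/150·R3.
R5 ← R5 + 619/150·R3.
R4 ← R4 / (50159/3600).
R1 ← R1 − 553/120·R4.
R2 ← R2 + 149/30·R4.
R3 ← R3 − 43/24·R4.
R5 ← R5 − 33337/3600·R4.
R5 ← R5 / (4942343/1003180).
R1 ← R1 − 496299/401272·R5.
R2 ← R2 + 29037/401272·R5.
R3 ← R3 − 93069/100318·R5.
R4 ← R4 + 1258935/802544·R5.
Reading off the reduced rows gives a = 0, b = -5/2, c = 5/3, d = 7/3, e = -6/5.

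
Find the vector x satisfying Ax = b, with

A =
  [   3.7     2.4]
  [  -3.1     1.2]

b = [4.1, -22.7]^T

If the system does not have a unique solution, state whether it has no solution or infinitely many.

x_1 = 5, x_2 = -6

Row-reduce the augmented matrix:
R1 ← R1 / (37/10).
R2 ← R2 + 31/10·R1.
R2 ← R2 / (594/185).
R1 ← R1 − 24/37·R2.
Reading off the reduced rows gives x_1 = 5, x_2 = -6.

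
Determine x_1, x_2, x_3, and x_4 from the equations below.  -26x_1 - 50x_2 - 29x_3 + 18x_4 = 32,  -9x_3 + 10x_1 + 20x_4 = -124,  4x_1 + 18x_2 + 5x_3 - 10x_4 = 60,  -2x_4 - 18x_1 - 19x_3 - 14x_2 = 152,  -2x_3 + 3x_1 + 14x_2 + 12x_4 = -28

Row-reduce the augmented matrix:
R1 ← R1 / (-26).
R2 ← R2 − 10·R1.
R3 ← R3 − 4·R1.
R4 ← R4 + 18·R1.
R5 ← R5 − 3·R1.
R2 ← R2 / (-250/13).
R1 ← R1 − 25/13·R2.
R3 ← R3 − 134/13·R2.
R4 ← R4 − 268/13·R2.
R5 ← R5 − 107/13·R2.
R3 ← R3 / (-1283/125).
R1 ← R1 + 9/10·R3.
R2 ← R2 − 131/125·R3.
R4 ← R4 + 2566/125·R3.
R5 ← R5 + 3493/250·R3.
Swap R4 and R5.
R4 ← R4 / (20270/1283).
R1 ← R1 − 1756/1283·R4.
R2 ← R2 + 853/1283·R4.
R3 ← R3 + 900/1283·R4.
R5 reduces to 0 = 0, so the extra equation is consistent.
Reading off the reduced rows gives x_1 = -6, x_2 = 3, x_3 = -4, x_4 = -5.

x_1 = -6, x_2 = 3, x_3 = -4, x_4 = -5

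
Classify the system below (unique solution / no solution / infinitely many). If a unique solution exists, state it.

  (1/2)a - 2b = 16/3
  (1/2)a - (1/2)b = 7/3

Row-reduce the augmented matrix:
R1 ← R1 / (1/2).
R2 ← R2 − 1/2·R1.
R2 ← R2 / (3/2).
R1 ← R1 + 4·R2.
Reading off the reduced rows gives a = 8/3, b = -2.

a = 8/3, b = -2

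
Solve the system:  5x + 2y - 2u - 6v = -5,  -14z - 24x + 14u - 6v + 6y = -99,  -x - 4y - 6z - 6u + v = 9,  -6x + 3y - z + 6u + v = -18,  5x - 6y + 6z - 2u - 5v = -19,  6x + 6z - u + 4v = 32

no solution

Row-reduce:
R1 ← R1 / (5).
R2 ← R2 + 24·R1.
R3 ← R3 + 1·R1.
R4 ← R4 + 6·R1.
R5 ← R5 − 5·R1.
R6 ← R6 − 6·R1.
R2 ← R2 / (78/5).
R1 ← R1 − 2/5·R2.
R3 ← R3 + 18/5·R2.
R4 ← R4 − 27/5·R2.
R5 ← R5 + 8·R2.
R6 ← R6 + 12/5·R2.
R3 ← R3 / (-120/13).
R1 ← R1 − 14/39·R3.
R2 ← R2 + 35/39·R3.
R4 ← R4 − 50/13·R3.
R5 ← R5 + 46/39·R3.
R6 ← R6 − 50/13·R3.
R4 ← R4 / (-1/6).
R1 ← R1 + 13/18·R4.
R2 ← R2 − 29/36·R4.
R3 ← R3 − 7/12·R4.
R5 ← R5 − 53/18·R4.
R6 ← R6 + 1/6·R4.
R5 ← R5 / (269/10).
R1 ← R1 + 111/10·R5.
R2 ← R2 − 41/4·R5.
R3 ← R3 − 187/20·R5.
R4 ← R4 + 29/2·R5.
Row 6 reduces to 0 = 1/2, a contradiction. The system is inconsistent.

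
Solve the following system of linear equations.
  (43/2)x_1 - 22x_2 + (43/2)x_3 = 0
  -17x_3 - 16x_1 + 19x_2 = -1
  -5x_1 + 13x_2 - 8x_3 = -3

infinitely many solutions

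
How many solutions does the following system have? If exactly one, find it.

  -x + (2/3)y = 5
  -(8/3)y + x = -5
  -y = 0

Row-reduce the augmented matrix:
R1 ← R1 / (-1).
R2 ← R2 − 1·R1.
R2 ← R2 / (-2).
R1 ← R1 + 2/3·R2.
R3 ← R3 + 1·R2.
R3 reduces to 0 = 0, so the extra equation is consistent.
Reading off the reduced rows gives x = -5, y = 0.

x = -5, y = 0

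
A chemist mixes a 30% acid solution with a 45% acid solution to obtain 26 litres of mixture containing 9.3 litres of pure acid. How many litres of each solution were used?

litres of solution A: 16, litres of solution B: 10

Let a = litres of solution A, b = litres of solution B.
  a + b = 26
  (3/10)a + (9/20)b = 93/10
From equation 1: a = 26 − b.
Substitute into equation 2 and solve: b = 10.
Then a = 16.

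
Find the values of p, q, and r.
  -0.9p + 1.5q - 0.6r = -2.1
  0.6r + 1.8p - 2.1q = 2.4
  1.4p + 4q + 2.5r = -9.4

p = -1, q = -2, r = 0

Row-reduce the augmented matrix:
R1 ← R1 / (-9/10).
R2 ← R2 − 9/5·R1.
R3 ← R3 − 7/5·R1.
R2 ← R2 / (9/10).
R1 ← R1 + 5/3·R2.
R3 ← R3 − 19/3·R2.
R3 ← R3 / (521/90).
R1 ← R1 + 4/9·R3.
R2 ← R2 + 2/3·R3.
Reading off the reduced rows gives p = -1, q = -2, r = 0.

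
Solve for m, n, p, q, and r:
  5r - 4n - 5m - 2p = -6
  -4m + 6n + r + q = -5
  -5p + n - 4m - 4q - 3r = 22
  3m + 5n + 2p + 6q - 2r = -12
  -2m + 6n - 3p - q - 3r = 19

Row-reduce the augmented matrix:
R1 ← R1 / (-5).
R2 ← R2 + 4·R1.
R3 ← R3 + 4·R1.
R4 ← R4 − 3·R1.
R5 ← R5 + 2·R1.
R2 ← R2 / (46/5).
R1 ← R1 − 4/5·R2.
R3 ← R3 − 21/5·R2.
R4 ← R4 − 13/5·R2.
R5 ← R5 − 38/5·R2.
R3 ← R3 / (-95/23).
R1 ← R1 − 6/23·R3.
R2 ← R2 − 4/23·R3.
R4 ← R4 − 8/23·R3.
R5 ← R5 + 81/23·R3.
R4 ← R4 / (203/38).
R1 ← R1 + 7/19·R4.
R2 ← R2 + 3/38·R4.
R3 ← R3 − 41/38·R4.
R5 ← R5 − 75/38·R4.
R5 ← R5 / (62/35).
R1 ← R1 + 1·R5.
R2 ← R2 + 19/35·R5.
R3 ← R3 − 38/35·R5.
R4 ← R4 − 9/35·R5.
Reading off the reduced rows gives m = 4, n = 2, p = -6, q = -3, r = 2.

m = 4, n = 2, p = -6, q = -3, r = 2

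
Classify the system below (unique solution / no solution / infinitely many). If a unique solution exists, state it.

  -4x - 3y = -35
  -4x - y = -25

Row-reduce the augmented matrix:
R1 ← R1 / (-4).
R2 ← R2 + 4·R1.
R2 ← R2 / (2).
R1 ← R1 − 3/4·R2.
Reading off the reduced rows gives x = 5, y = 5.

x = 5, y = 5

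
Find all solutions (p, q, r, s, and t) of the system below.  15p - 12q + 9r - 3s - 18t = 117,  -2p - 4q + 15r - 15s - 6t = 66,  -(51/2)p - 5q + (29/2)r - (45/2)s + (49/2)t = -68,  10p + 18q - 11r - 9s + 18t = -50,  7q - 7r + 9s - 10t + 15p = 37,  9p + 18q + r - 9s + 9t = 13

Row-reduce:
R1 ← R1 / (15).
R2 ← R2 + 2·R1.
R3 ← R3 + 51/2·R1.
R4 ← R4 − 10·R1.
R5 ← R5 − 15·R1.
R6 ← R6 − 9·R1.
R2 ← R2 / (-28/5).
R1 ← R1 + 4/5·R2.
R3 ← R3 + 127/5·R2.
R4 ← R4 − 26·R2.
R5 ← R5 − 19·R2.
R6 ← R6 − 126/5·R2.
R3 ← R3 / (-1223/28).
R1 ← R1 + 12/7·R3.
R2 ← R2 + 81/28·R3.
R4 ← R4 − 815/14·R3.
R5 ← R5 − 1091/28·R3.
R6 ← R6 − 137/2·R3.
R4 ← R4 / (-27138/1223).
R1 ← R1 − 418/1223·R4.
R2 ← R2 + 59/1223·R4.
R3 ← R3 + 1183/1223·R4.
R5 ← R5 + 3131/1223·R4.
R6 ← R6 + 12524/1223·R4.
R5 ← R5 / (56501/13569).
R1 ← R1 + 10009/13569·R5.
R2 ← R2 + 9397/13569·R5.
R3 ← R3 + 59689/27138·R5.
R4 ← R4 + 41153/27138·R5.
R6 ← R6 − 226004/13569·R5.
Row 6 reduces to 0 = 1, a contradiction. The system is inconsistent.

no solution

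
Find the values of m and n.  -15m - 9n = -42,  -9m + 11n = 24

m = 1, n = 3

Row-reduce the augmented matrix:
R1 ← R1 / (-15).
R2 ← R2 + 9·R1.
R2 ← R2 / (82/5).
R1 ← R1 − 3/5·R2.
Reading off the reduced rows gives m = 1, n = 3.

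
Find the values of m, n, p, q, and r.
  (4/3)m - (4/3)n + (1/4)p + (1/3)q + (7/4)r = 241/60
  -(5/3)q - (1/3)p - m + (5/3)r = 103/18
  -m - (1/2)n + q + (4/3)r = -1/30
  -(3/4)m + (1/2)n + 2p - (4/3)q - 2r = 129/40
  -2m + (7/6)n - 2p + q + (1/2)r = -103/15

m = 1/2, n = 0, p = 7/3, q = -11/5, r = 2

Row-reduce the augmented matrix:
R1 ← R1 / (4/3).
R2 ← R2 + 1·R1.
R3 ← R3 + 1·R1.
R4 ← R4 + 3/4·R1.
R5 ← R5 + 2·R1.
R2 ← R2 / (-1).
R1 ← R1 + 1·R2.
R3 ← R3 + 3/2·R2.
R4 ← R4 + 1/4·R2.
R5 ← R5 + 5/6·R2.
R3 ← R3 / (13/32).
R1 ← R1 − 1/3·R3.
R2 ← R2 − 7/48·R3.
R4 ← R4 − 209/96·R3.
R5 ← R5 + 433/288·R3.
R4 ← R4 / (-2945/156).
R1 ← R1 + 43/39·R4.
R2 ← R2 − 8/39·R4.
R3 ← R3 − 108/13·R4.
R5 ← R5 − 1775/117·R4.
R5 ← R5 / (10555/31806).
R1 ← R1 + 16928/26505·R5.
R2 ← R2 + 59312/26505·R5.
R3 ← R3 + 8507/8835·R5.
R4 ← R4 + 3748/8835·R5.
Reading off the reduced rows gives m = 1/2, n = 0, p = 7/3, q = -11/5, r = 2.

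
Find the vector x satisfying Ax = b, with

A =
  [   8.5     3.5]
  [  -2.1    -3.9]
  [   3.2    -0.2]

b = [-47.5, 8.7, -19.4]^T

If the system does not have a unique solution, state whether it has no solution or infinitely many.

x_1 = -6, x_2 = 1

Row-reduce the augmented matrix:
R1 ← R1 / (17/2).
R2 ← R2 + 21/10·R1.
R3 ← R3 − 16/5·R1.
R2 ← R2 / (-258/85).
R1 ← R1 − 7/17·R2.
R3 ← R3 + 129/85·R2.
R3 reduces to 0 = 0, so the extra equation is consistent.
Reading off the reduced rows gives x_1 = -6, x_2 = 1.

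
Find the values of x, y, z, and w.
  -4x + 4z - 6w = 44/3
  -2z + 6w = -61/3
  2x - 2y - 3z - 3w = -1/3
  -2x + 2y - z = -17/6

x = 11/4, y = 8/3, z = 8/3, w = -5/2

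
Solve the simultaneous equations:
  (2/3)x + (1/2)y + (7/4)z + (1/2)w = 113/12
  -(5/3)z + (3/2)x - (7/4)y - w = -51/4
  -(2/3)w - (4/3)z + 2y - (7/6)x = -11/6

infinitely many solutions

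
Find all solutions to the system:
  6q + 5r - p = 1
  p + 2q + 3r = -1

infinitely many solutions

Row-reduce:
R1 ← R1 / (-1).
R2 ← R2 − 1·R1.
R2 ← R2 / (8).
R1 ← R1 + 6·R2.
Rank is 2 with 3 unknowns, leaving r free.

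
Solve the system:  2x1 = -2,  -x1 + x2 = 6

x1 = -1, x2 = 5

Row-reduce the augmented matrix:
R1 ← R1 / (2).
R2 ← R2 + 1·R1.
Reading off the reduced rows gives x1 = -1, x2 = 5.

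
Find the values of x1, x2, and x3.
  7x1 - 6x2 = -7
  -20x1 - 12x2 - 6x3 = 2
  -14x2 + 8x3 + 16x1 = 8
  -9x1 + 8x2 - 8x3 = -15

x1 = -1, x2 = 0, x3 = 3

Row-reduce the augmented matrix:
R1 ← R1 / (7).
R2 ← R2 + 20·R1.
R3 ← R3 − 16·R1.
R4 ← R4 + 9·R1.
R2 ← R2 / (-204/7).
R1 ← R1 + 6/7·R2.
R3 ← R3 + 2/7·R2.
R4 ← R4 − 2/7·R2.
R3 ← R3 / (137/17).
R1 ← R1 − 3/17·R3.
R2 ← R2 − 7/34·R3.
R4 ← R4 + 137/17·R3.
R4 reduces to 0 = 0, so the extra equation is consistent.
Reading off the reduced rows gives x1 = -1, x2 = 0, x3 = 3.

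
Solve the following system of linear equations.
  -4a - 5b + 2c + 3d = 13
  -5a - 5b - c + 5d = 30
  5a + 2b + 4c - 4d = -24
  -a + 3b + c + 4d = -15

a = 4, b = -6, c = -5, d = 3

Row-reduce the augmented matrix:
R1 ← R1 / (-4).
R2 ← R2 + 5·R1.
R3 ← R3 − 5·R1.
R4 ← R4 + 1·R1.
R2 ← R2 / (5/4).
R1 ← R1 − 5/4·R2.
R3 ← R3 + 17/4·R2.
R4 ← R4 − 17/4·R2.
R3 ← R3 / (-27/5).
R1 ← R1 − 3·R3.
R2 ← R2 + 14/5·R3.
R4 ← R4 − 62/5·R3.
R4 ← R4 / (221/27).
R1 ← R1 − 2/9·R4.
R2 ← R2 + 29/27·R4.
R3 ← R3 + 20/27·R4.
Reading off the reduced rows gives a = 4, b = -6, c = -5, d = 3.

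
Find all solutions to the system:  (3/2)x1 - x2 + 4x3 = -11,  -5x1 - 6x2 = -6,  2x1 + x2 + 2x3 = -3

Row-reduce:
R1 ← R1 / (3/2).
R2 ← R2 + 5·R1.
R3 ← R3 − 2·R1.
R2 ← R2 / (-28/3).
R1 ← R1 + 2/3·R2.
R3 ← R3 − 7/3·R2.
Row 3 reduces to 0 = 1, a contradiction. The system is inconsistent.

no solution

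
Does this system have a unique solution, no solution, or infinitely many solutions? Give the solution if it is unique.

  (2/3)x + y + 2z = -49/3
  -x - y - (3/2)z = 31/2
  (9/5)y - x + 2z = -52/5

x = -5, y = -3, z = -5

Row-reduce the augmented matrix:
R1 ← R1 / (2/3).
R2 ← R2 + 1·R1.
R3 ← R3 + 1·R1.
R2 ← R2 / (1/2).
R1 ← R1 − 3/2·R2.
R3 ← R3 − 33/10·R2.
R3 ← R3 / (-49/10).
R1 ← R1 + 3/2·R3.
R2 ← R2 − 3·R3.
Reading off the reduced rows gives x = -5, y = -3, z = -5.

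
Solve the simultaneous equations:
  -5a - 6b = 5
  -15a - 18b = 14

no solution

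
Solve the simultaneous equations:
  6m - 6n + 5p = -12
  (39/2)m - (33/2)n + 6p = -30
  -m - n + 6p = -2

no solution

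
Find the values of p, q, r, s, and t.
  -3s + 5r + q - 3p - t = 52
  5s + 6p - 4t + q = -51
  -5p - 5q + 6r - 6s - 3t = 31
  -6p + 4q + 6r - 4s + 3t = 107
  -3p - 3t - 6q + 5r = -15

p = -2, q = 6, r = 6, s = -5, t = 5

Row-reduce the augmented matrix:
R1 ← R1 / (-3).
R2 ← R2 − 6·R1.
R3 ← R3 + 5·R1.
R4 ← R4 + 6·R1.
R5 ← R5 + 3·R1.
R2 ← R2 / (3).
R1 ← R1 + 1/3·R2.
R3 ← R3 + 20/3·R2.
R4 ← R4 − 2·R2.
R5 ← R5 + 7·R2.
R3 ← R3 / (179/9).
R1 ← R1 + 5/9·R3.
R2 ← R2 − 10/3·R3.
R4 ← R4 + 32/3·R3.
R5 ← R5 − 70/3·R3.
R4 ← R4 / (168/179).
R1 ← R1 − 143/179·R4.
R2 ← R2 − 37/179·R4.
R3 ← R3 + 29/179·R4.
R5 ← R5 − 796/179·R4.
R5 ← R5 / (-25/6).
R1 ← R1 + 41/24·R5.
R2 ← R2 − 5/24·R5.
R3 ← R3 + 13/24·R5.
R4 ← R4 − 29/24·R5.
Reading off the reduced rows gives p = -2, q = 6, r = 6, s = -5, t = 5.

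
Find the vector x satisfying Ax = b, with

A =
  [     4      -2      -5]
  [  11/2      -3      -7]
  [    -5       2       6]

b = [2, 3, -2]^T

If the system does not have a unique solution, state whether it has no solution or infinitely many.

infinitely many solutions

Row-reduce:
R1 ← R1 / (4).
R2 ← R2 − 11/2·R1.
R3 ← R3 + 5·R1.
R2 ← R2 / (-1/4).
R1 ← R1 + 1/2·R2.
R3 ← R3 + 1/2·R2.
Rank is 2 with 3 unknowns, leaving x_3 free.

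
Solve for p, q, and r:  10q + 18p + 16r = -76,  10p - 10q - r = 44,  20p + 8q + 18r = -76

Row-reduce the augmented matrix:
R1 ← R1 / (18).
R2 ← R2 − 10·R1.
R3 ← R3 − 20·R1.
R2 ← R2 / (-140/9).
R1 ← R1 − 5/9·R2.
R3 ← R3 + 28/9·R2.
R3 ← R3 / (11/5).
R1 ← R1 − 15/28·R3.
R2 ← R2 − 89/140·R3.
Reading off the reduced rows gives p = 1, q = -3, r = -4.

p = 1, q = -3, r = -4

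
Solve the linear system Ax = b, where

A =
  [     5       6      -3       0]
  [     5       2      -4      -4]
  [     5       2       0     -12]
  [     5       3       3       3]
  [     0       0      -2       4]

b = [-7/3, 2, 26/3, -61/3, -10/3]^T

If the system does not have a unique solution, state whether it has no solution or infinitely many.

Row-reduce the augmented matrix:
R1 ← R1 / (5).
R2 ← R2 − 5·R1.
R3 ← R3 − 5·R1.
R4 ← R4 − 5·R1.
R2 ← R2 / (-4).
R1 ← R1 − 6/5·R2.
R3 ← R3 + 4·R2.
R4 ← R4 + 3·R2.
R3 ← R3 / (4).
R1 ← R1 + 9/10·R3.
R2 ← R2 − 1/4·R3.
R4 ← R4 − 27/4·R3.
R5 ← R5 + 2·R3.
R4 ← R4 / (39/2).
R1 ← R1 + 3·R4.
R2 ← R2 − 3/2·R4.
R3 ← R3 + 2·R4.
R5 reduces to 0 = 0, so the extra equation is consistent.
Reading off the reduced rows gives x_1 = -8/3, x_2 = 1, x_3 = -5/3, x_4 = -5/3.

x_1 = -8/3, x_2 = 1, x_3 = -5/3, x_4 = -5/3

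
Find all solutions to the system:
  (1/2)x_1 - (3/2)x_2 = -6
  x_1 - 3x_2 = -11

Row-reduce:
R1 ← R1 / (1/2).
R2 ← R2 − 1·R1.
Row 2 reduces to 0 = 1, a contradiction. The system is inconsistent.

no solution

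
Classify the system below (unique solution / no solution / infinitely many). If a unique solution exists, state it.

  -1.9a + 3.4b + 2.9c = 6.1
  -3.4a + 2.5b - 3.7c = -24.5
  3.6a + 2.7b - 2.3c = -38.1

a = -3, b = -5, c = 6

Row-reduce the augmented matrix:
R1 ← R1 / (-19/10).
R2 ← R2 + 17/5·R1.
R3 ← R3 − 18/5·R1.
R2 ← R2 / (-681/190).
R1 ← R1 + 34/19·R2.
R3 ← R3 − 1737/190·R2.
R3 ← R3 / (-22109/1135).
R1 ← R1 − 661/227·R3.
R2 ← R2 − 563/227·R3.
Reading off the reduced rows gives a = -3, b = -5, c = 6.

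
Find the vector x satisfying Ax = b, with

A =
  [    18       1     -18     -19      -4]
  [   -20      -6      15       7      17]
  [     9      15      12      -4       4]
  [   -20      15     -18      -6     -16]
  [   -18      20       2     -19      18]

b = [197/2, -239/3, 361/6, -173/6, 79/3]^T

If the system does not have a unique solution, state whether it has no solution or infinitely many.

x_1 = 3, x_2 = 3/2, x_3 = 0, x_4 = -7/3, x_5 = 1/3

Row-reduce the augmented matrix:
R1 ← R1 / (18).
R2 ← R2 + 20·R1.
R3 ← R3 − 9·R1.
R4 ← R4 + 20·R1.
R5 ← R5 + 18·R1.
R2 ← R2 / (-44/9).
R1 ← R1 − 1/18·R2.
R3 ← R3 − 29/2·R2.
R4 ← R4 − 145/9·R2.
R5 ← R5 − 21·R2.
R3 ← R3 / (543/88).
R1 ← R1 + 93/88·R3.
R2 ← R2 − 45/44·R3.
R4 ← R4 + 2397/44·R3.
R5 ← R5 + 1649/44·R3.
R4 ← R4 / (-71415/181).
R1 ← R1 + 1347/181·R4.
R2 ← R2 − 1613/181·R4.
R3 ← R3 + 3199/543·R4.
R5 ← R5 + 173437/543·R4.
R5 ← R5 / (979852/214245).
R1 ← R1 + 6406/23805·R5.
R2 ← R2 + 45698/71415·R5.
R3 ← R3 − 213139/214245·R5.
R4 ← R4 + 72884/71415·R5.
Reading off the reduced rows gives x_1 = 3, x_2 = 3/2, x_3 = 0, x_4 = -7/3, x_5 = 1/3.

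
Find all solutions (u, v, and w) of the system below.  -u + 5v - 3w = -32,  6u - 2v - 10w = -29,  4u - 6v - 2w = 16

Row-reduce:
R1 ← R1 / (-1).
R2 ← R2 − 6·R1.
R3 ← R3 − 4·R1.
R2 ← R2 / (28).
R1 ← R1 + 5·R2.
R3 ← R3 − 14·R2.
Row 3 reduces to 0 = -3/2, a contradiction. The system is inconsistent.

no solution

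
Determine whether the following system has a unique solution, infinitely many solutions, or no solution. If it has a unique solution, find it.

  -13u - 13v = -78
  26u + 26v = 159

Row-reduce:
R1 ← R1 / (-13).
R2 ← R2 − 26·R1.
Row 2 reduces to 0 = 3, a contradiction. The system is inconsistent.

no solution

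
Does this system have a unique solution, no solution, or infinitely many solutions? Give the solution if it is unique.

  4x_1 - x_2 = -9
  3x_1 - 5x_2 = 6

Row-reduce the augmented matrix:
R1 ← R1 / (4).
R2 ← R2 − 3·R1.
R2 ← R2 / (-17/4).
R1 ← R1 + 1/4·R2.
Reading off the reduced rows gives x_1 = -3, x_2 = -3.

x_1 = -3, x_2 = -3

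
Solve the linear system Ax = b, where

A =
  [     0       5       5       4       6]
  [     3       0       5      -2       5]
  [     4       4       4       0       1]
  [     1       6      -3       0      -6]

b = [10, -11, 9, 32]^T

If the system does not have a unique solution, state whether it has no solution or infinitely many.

Row-reduce:
Swap R1 and R2.
R1 ← R1 / (3).
R3 ← R3 − 4·R1.
R4 ← R4 − 1·R1.
R2 ← R2 / (5).
R3 ← R3 − 4·R2.
R4 ← R4 − 6·R2.
R3 ← R3 / (-20/3).
R1 ← R1 − 5/3·R3.
R2 ← R2 − 1·R3.
R4 ← R4 + 32/3·R3.
R4 ← R4 / (-82/25).
R1 ← R1 + 4/5·R4.
R2 ← R2 − 18/25·R4.
R3 ← R3 − 2/25·R4.
Rank is 4 with 5 unknowns, leaving x_5 free.

infinitely many solutions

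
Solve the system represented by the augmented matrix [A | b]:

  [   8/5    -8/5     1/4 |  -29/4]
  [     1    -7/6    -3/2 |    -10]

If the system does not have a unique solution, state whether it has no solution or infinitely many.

infinitely many solutions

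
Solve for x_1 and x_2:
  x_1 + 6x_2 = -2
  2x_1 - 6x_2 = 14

From equation 1: x_1 = -2 − 6·x_2.
Substitute into equation 2 and solve: x_2 = -1.
Then x_1 = 4.

x_1 = 4, x_2 = -1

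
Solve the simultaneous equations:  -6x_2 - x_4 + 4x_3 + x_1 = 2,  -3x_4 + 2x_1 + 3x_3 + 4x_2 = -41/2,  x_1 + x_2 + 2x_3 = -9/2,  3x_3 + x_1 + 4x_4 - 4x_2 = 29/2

Row-reduce the augmented matrix:
R2 ← R2 − 2·R1.
R3 ← R3 − 1·R1.
R4 ← R4 − 1·R1.
R2 ← R2 / (16).
R1 ← R1 + 6·R2.
R3 ← R3 − 7·R2.
R4 ← R4 − 2·R2.
R3 ← R3 / (3/16).
R1 ← R1 − 17/8·R3.
R2 ← R2 + 5/16·R3.
R4 ← R4 + 3/8·R3.
R4 ← R4 / (8).
R1 ← R1 + 53/3·R4.
R2 ← R2 − 7/3·R4.
R3 ← R3 − 23/3·R4.
Reading off the reduced rows gives x_1 = -2, x_2 = -3/2, x_3 = -1/2, x_4 = 3.

x_1 = -2, x_2 = -3/2, x_3 = -1/2, x_4 = 3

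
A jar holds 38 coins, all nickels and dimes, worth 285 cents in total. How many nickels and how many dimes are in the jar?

Let n = nickels, d = dimes.
  n + d = 38
  5n + 10d = 285
From equation 1: n = 38 − d.
Substitute into equation 2 and solve: d = 19.
Then n = 19.

nickels: 19, dimes: 19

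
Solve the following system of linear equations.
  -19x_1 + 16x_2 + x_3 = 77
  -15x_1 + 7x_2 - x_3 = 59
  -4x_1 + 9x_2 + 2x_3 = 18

infinitely many solutions

Row-reduce:
R1 ← R1 / (-19).
R2 ← R2 + 15·R1.
R3 ← R3 + 4·R1.
R2 ← R2 / (-107/19).
R1 ← R1 + 16/19·R2.
R3 ← R3 − 107/19·R2.
Rank is 2 with 3 unknowns, leaving x_3 free.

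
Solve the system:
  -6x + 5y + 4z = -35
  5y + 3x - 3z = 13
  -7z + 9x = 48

infinitely many solutions

Row-reduce:
R1 ← R1 / (-6).
R2 ← R2 − 3·R1.
R3 ← R3 − 9·R1.
R2 ← R2 / (15/2).
R1 ← R1 + 5/6·R2.
R3 ← R3 − 15/2·R2.
Rank is 2 with 3 unknowns, leaving z free.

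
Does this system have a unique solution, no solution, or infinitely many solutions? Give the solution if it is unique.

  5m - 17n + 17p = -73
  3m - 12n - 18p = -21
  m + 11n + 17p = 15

Row-reduce the augmented matrix:
R1 ← R1 / (5).
R2 ← R2 − 3·R1.
R3 ← R3 − 1·R1.
R2 ← R2 / (-9/5).
R1 ← R1 + 17/5·R2.
R3 ← R3 − 72/5·R2.
R3 ← R3 / (-212).
R1 ← R1 − 170/3·R3.
R2 ← R2 − 47/3·R3.
Reading off the reduced rows gives m = -1, n = 3, p = -1.

m = -1, n = 3, p = -1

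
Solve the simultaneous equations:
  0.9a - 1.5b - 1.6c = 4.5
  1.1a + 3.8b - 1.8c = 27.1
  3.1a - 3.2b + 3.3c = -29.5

a = 1, b = 4, c = -6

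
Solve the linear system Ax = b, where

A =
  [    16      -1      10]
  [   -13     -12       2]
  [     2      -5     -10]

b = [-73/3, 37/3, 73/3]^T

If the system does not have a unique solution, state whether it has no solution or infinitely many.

x_1 = -1/3, x_2 = -1, x_3 = -2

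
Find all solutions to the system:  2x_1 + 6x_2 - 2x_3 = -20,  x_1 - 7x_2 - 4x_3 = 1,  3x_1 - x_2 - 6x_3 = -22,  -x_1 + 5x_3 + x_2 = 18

Row-reduce:
R1 ← R1 / (2).
R2 ← R2 − 1·R1.
R3 ← R3 − 3·R1.
R4 ← R4 + 1·R1.
R2 ← R2 / (-10).
R1 ← R1 − 3·R2.
R3 ← R3 + 10·R2.
R4 ← R4 − 4·R2.
Swap R3 and R4.
R3 ← R3 / (14/5).
R1 ← R1 + 19/10·R3.
R2 ← R2 − 3/10·R3.
Row 4 reduces to 0 = -3, a contradiction. The system is inconsistent.

no solution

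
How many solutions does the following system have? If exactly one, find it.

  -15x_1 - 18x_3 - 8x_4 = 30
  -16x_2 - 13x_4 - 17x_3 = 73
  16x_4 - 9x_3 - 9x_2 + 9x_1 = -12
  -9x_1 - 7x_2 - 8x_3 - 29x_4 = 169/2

Row-reduce:
R1 ← R1 / (-15).
R3 ← R3 − 9·R1.
R4 ← R4 + 9·R1.
R2 ← R2 / (-16).
R3 ← R3 + 9·R2.
R4 ← R4 + 7·R2.
R3 ← R3 / (-819/80).
R1 ← R1 − 6/5·R3.
R2 ← R2 − 17/16·R3.
R4 ← R4 − 819/80·R3.
Row 4 reduces to 0 = -1/2, a contradiction. The system is inconsistent.

no solution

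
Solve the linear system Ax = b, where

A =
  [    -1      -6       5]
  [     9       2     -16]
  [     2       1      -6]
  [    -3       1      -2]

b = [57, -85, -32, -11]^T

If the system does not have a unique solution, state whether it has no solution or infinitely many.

x_1 = -1, x_2 = -6, x_3 = 4

Row-reduce the augmented matrix:
R1 ← R1 / (-1).
R2 ← R2 − 9·R1.
R3 ← R3 − 2·R1.
R4 ← R4 + 3·R1.
R2 ← R2 / (-52).
R1 ← R1 − 6·R2.
R3 ← R3 + 11·R2.
R4 ← R4 − 19·R2.
R3 ← R3 / (-111/52).
R1 ← R1 + 43/26·R3.
R2 ← R2 + 29/52·R3.
R4 ← R4 + 333/52·R3.
R4 reduces to 0 = 0, so the extra equation is consistent.
Reading off the reduced rows gives x_1 = -1, x_2 = -6, x_3 = 4.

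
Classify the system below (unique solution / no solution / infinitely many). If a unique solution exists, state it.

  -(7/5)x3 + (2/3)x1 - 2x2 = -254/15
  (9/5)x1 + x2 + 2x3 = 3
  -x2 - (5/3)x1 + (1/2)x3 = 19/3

x1 = -5, x2 = 4, x3 = 4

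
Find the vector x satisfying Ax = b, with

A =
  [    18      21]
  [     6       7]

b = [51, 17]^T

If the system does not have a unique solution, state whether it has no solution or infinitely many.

Row-reduce:
R1 ← R1 / (18).
R2 ← R2 − 6·R1.
Rank is 1 with 2 unknowns, leaving x_2 free.

infinitely many solutions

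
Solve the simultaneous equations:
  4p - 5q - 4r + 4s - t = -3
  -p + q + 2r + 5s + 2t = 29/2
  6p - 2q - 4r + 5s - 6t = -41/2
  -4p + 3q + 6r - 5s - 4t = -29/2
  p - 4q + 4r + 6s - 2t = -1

Row-reduce the augmented matrix:
R1 ← R1 / (4).
R2 ← R2 + 1·R1.
R3 ← R3 − 6·R1.
R4 ← R4 + 4·R1.
R5 ← R5 − 1·R1.
R2 ← R2 / (-1/4).
R1 ← R1 + 5/4·R2.
R3 ← R3 − 11/2·R2.
R4 ← R4 + 2·R2.
R5 ← R5 + 11/4·R2.
R3 ← R3 / (24).
R1 ← R1 + 6·R3.
R2 ← R2 + 4·R3.
R4 ← R4 + 6·R3.
R5 ← R5 + 6·R3.
R4 ← R4 / (-65/4).
R1 ← R1 − 15/4·R4.
R2 ← R2 + 13/6·R4.
R3 ← R3 − 131/24·R4.
R5 ← R5 + 113/4·R4.
R5 ← R5 / (374/65).
R1 ← R1 + 38/13·R5.
R2 ← R2 − 1/15·R5.
R3 ← R3 + 823/390·R5.
R4 ← R4 − 42/65·R5.
Reading off the reduced rows gives p = -2, q = 0, r = -1/2, s = 3/2, t = 3.

p = -2, q = 0, r = -1/2, s = 3/2, t = 3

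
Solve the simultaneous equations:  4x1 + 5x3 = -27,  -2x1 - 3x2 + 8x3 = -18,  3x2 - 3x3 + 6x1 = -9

infinitely many solutions

Row-reduce:
R1 ← R1 / (4).
R2 ← R2 + 2·R1.
R3 ← R3 − 6·R1.
R2 ← R2 / (-3).
R3 ← R3 − 3·R2.
Rank is 2 with 3 unknowns, leaving x3 free.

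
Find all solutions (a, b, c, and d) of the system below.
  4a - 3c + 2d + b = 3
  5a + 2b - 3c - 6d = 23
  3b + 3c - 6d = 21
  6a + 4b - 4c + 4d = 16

a = -2, b = 6, c = -3, d = -2

Row-reduce the augmented matrix:
R1 ← R1 / (4).
R2 ← R2 − 5·R1.
R4 ← R4 − 6·R1.
R2 ← R2 / (3/4).
R1 ← R1 − 1/4·R2.
R3 ← R3 − 3·R2.
R4 ← R4 − 5/2·R2.
Swap R3 and R4.
R3 ← R3 / (-2).
R1 ← R1 + 1·R3.
R2 ← R2 − 1·R3.
R4 ← R4 / (28).
R1 ← R1 + 34/3·R4.
R2 ← R2 − 10/3·R4.
R3 ← R3 + 44/3·R4.
Reading off the reduced rows gives a = -2, b = 6, c = -3, d = -2.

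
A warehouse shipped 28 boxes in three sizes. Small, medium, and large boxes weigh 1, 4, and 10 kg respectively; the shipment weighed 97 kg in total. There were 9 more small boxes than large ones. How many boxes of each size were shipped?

Let s = small boxes, m = medium boxes, l = large boxes.
  s + m + l = 28
  10l + 4m + s = 97
  s - l = 9
Row-reduce the augmented matrix:
R2 ← R2 − 1·R1.
R3 ← R3 − 1·R1.
R2 ← R2 / (3).
R1 ← R1 − 1·R2.
R3 ← R3 + 1·R2.
R1 ← R1 + 2·R3.
R2 ← R2 − 3·R3.
Reading off the reduced rows gives s = 13, m = 11, l = 4.

small boxes: 13, medium boxes: 11, large boxes: 4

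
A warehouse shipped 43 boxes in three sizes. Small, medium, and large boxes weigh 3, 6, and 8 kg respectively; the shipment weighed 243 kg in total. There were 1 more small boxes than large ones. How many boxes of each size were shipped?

small boxes: 13, medium boxes: 18, large boxes: 12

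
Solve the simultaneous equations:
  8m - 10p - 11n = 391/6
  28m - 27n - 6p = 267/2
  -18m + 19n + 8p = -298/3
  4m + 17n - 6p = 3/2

Row-reduce the augmented matrix:
R1 ← R1 / (8).
R2 ← R2 − 28·R1.
R3 ← R3 + 18·R1.
R4 ← R4 − 4·R1.
R2 ← R2 / (23/2).
R1 ← R1 + 11/8·R2.
R3 ← R3 + 23/4·R2.
R4 ← R4 − 45/2·R2.
Swap R3 and R4.
R3 ← R3 / (-1328/23).
R1 ← R1 − 51/23·R3.
R2 ← R2 − 58/23·R3.
R4 reduces to 0 = 0, so the extra equation is consistent.
Reading off the reduced rows gives m = 11/4, n = -3/2, p = -8/3.

m = 11/4, n = -3/2, p = -8/3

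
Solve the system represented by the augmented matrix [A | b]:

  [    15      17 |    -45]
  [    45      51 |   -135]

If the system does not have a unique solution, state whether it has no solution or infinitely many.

infinitely many solutions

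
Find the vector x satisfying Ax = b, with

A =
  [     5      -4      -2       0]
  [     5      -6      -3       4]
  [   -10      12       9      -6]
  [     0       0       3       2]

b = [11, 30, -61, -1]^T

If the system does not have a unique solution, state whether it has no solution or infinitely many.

Row-reduce:
R1 ← R1 / (5).
R2 ← R2 − 5·R1.
R3 ← R3 + 10·R1.
R2 ← R2 / (-2).
R1 ← R1 + 4/5·R2.
R3 ← R3 − 4·R2.
R3 ← R3 / (3).
R2 ← R2 − 1/2·R3.
R4 ← R4 − 3·R3.
Rank is 3 with 4 unknowns, leaving x_4 free.

infinitely many solutions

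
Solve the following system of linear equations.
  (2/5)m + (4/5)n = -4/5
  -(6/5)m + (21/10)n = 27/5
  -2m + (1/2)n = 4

Row-reduce:
R1 ← R1 / (2/5).
R2 ← R2 + 6/5·R1.
R3 ← R3 + 2·R1.
R2 ← R2 / (9/2).
R1 ← R1 − 2·R2.
R3 ← R3 − 9/2·R2.
Row 3 reduces to 0 = -3, a contradiction. The system is inconsistent.

no solution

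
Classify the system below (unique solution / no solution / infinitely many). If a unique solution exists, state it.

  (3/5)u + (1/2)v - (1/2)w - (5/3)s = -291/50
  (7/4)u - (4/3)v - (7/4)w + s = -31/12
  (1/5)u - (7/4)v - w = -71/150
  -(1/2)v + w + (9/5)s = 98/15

u = -6/5, v = -6/5, w = 7/3, s = 2

Row-reduce the augmented matrix:
R1 ← R1 / (3/5).
R2 ← R2 − 7/4·R1.
R3 ← R3 − 1/5·R1.
R2 ← R2 / (-67/24).
R1 ← R1 − 5/6·R2.
R3 ← R3 + 23/12·R2.
R4 ← R4 + 1/2·R2.
R3 ← R3 / (-509/804).
R1 ← R1 + 185/201·R3.
R2 ← R2 − 7/67·R3.
R4 ← R4 − 141/134·R3.
R4 ← R4 / (-38287/7635).
R1 ← R1 − 6130/1527·R4.
R2 ← R2 + 1360/509·R4.
R3 ← R3 − 8366/1527·R4.
Reading off the reduced rows gives u = -6/5, v = -6/5, w = 7/3, s = 2.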